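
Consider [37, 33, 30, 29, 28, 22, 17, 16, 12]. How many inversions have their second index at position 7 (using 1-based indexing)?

The element at index 7 is 17.
Elements before it: 37, 33, 30, 29, 28, 22
Those larger than 17: 37, 33, 30, 29, 28, 22

6 such elements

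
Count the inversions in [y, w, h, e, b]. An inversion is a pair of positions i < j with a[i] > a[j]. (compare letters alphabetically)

Inversion pairs (indices are 1-based):
(1,2): y > w
(1,3): y > h
(1,4): y > e
(1,5): y > b
(2,3): w > h
(2,4): w > e
(2,5): w > b
(3,4): h > e
(3,5): h > b
(4,5): e > b
That's 10 pairs.

10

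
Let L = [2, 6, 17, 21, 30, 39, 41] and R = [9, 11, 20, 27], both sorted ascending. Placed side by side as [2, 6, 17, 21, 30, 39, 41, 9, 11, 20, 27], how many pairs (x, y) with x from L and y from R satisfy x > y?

There are 17 cross-inversions.

For each element r of the right run, count left-run elements greater than r:
r = 9: 17, 21, 30, 39, 41 → 5
r = 11: 17, 21, 30, 39, 41 → 5
r = 20: 21, 30, 39, 41 → 4
r = 27: 30, 39, 41 → 3
Cross-inversions: 5 + 5 + 4 + 3 = 17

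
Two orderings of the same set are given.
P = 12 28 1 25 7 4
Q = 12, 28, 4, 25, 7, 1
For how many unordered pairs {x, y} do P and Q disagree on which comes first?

There are 5 disagreeing pairs.

Assign each item its position (1..6) in the first ordering, then rewrite the second ordering as that position sequence:
positions: 12→1, 28→2, 1→3, 25→4, 7→5, 4→6
second ordering as positions: [1, 2, 6, 4, 5, 3]
Discordant pairs = inversions in this position sequence.
1: 0
2: 0
6: 4, 5, 3 → 3
4: 3 → 1
5: 3 → 1
3: 0
Total: 0 + 0 + 3 + 1 + 1 + 0 = 5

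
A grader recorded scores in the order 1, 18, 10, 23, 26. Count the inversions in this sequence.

1 out-of-order pair

Element-by-element contributions:
1: 0
18: 1
10: 0
23: 0
26: 0
Sum: 0 + 1 + 0 + 0 + 0 = 1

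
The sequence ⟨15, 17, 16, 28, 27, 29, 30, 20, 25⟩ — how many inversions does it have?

10

Sweep left to right; for each value list the smaller values that follow it:
15: 0
17: 1
16: 0
28: 3
27: 2
29: 2
30: 2
20: 0
25: 0
Sum: 0 + 1 + 0 + 3 + 2 + 2 + 2 + 0 + 0 = 10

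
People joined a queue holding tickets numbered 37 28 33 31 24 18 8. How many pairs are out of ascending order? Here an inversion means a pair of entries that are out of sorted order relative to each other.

There are 19 inversions.

Sweep left to right; for each value list the smaller values that follow it:
37 → 28, 33, 31, 24, 18, 8 → 6
28 → 24, 18, 8 → 3
33 → 31, 24, 18, 8 → 4
31 → 24, 18, 8 → 3
24 → 18, 8 → 2
18 → 8 → 1
8 → none → 0
Sum: 6 + 3 + 4 + 3 + 2 + 1 + 0 = 19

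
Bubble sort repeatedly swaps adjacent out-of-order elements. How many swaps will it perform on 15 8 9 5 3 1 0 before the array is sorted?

20

The minimum number of adjacent swaps to sort an array equals its inversion count, since every such swap removes exactly one inversion.
Count inversions — for each element, later elements that are smaller:
15: 8, 9, 5, 3, 1, 0 → 6
8: 5, 3, 1, 0 → 4
9: 5, 3, 1, 0 → 4
5: 3, 1, 0 → 3
3: 1, 0 → 2
1: 0 → 1
0: none → 0
Total inversions: 6 + 4 + 4 + 3 + 2 + 1 + 0 = 20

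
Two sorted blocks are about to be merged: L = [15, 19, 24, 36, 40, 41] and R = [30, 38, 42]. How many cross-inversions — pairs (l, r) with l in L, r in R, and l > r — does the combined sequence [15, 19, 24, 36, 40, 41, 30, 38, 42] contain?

5

For each element r of the right run, count left-run elements greater than r:
r = 30: 36, 40, 41 → 3
r = 38: 40, 41 → 2
r = 42: none → 0
Cross-inversions: 3 + 2 + 0 = 5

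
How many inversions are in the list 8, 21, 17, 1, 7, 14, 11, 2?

Sweep left to right; for each value list the smaller values that follow it:
8 → 1, 7, 2 → 3
21 → 17, 1, 7, 14, 11, 2 → 6
17 → 1, 7, 14, 11, 2 → 5
1 → none → 0
7 → 2 → 1
14 → 11, 2 → 2
11 → 2 → 1
2 → none → 0
Sum: 3 + 6 + 5 + 0 + 1 + 2 + 1 + 0 = 18

Inversions: 18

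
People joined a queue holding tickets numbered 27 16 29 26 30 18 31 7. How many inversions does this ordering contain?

14 inversions

Count, for each position, how many later elements it exceeds:
27 → 16, 26, 18, 7 → 4
16 → 7 → 1
29 → 26, 18, 7 → 3
26 → 18, 7 → 2
30 → 18, 7 → 2
18 → 7 → 1
31 → 7 → 1
7 → none → 0
Sum: 4 + 1 + 3 + 2 + 2 + 1 + 1 + 0 = 14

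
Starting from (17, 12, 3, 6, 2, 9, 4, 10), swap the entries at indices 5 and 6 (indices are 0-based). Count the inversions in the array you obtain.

16

Positions 5 and 6 hold 9 and 4; after swapping, the array is [17, 12, 3, 6, 2, 4, 9, 10].
Count, for each position, how many later elements it exceeds:
17 → 12, 3, 6, 2, 4, 9, 10 → 7
12 → 3, 6, 2, 4, 9, 10 → 6
3 → 2 → 1
6 → 2, 4 → 2
2 → none → 0
4 → none → 0
9 → none → 0
10 → none → 0
Sum: 7 + 6 + 1 + 2 + 0 + 0 + 0 + 0 = 16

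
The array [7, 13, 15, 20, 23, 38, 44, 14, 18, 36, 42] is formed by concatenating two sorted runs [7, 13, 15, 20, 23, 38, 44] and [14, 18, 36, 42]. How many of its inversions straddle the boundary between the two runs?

Count, for every r in R, how many entries of L exceed r:
r = 14: 15, 20, 23, 38, 44 → 5
r = 18: 20, 23, 38, 44 → 4
r = 36: 38, 44 → 2
r = 42: 44 → 1
Cross-inversions: 5 + 4 + 2 + 1 = 12

12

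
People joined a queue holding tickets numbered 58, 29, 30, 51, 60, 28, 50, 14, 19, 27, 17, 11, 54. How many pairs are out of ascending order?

Sweep left to right; for each value list the smaller values that follow it:
58: 11
29: 6
30: 6
51: 7
60: 8
28: 5
50: 5
14: 1
19: 2
27: 2
17: 1
11: 0
54: 0
Sum: 11 + 6 + 6 + 7 + 8 + 5 + 5 + 1 + 2 + 2 + 1 + 0 + 0 = 54

Inversions: 54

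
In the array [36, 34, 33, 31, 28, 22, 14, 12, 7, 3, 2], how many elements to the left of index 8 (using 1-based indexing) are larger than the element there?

The element at index 8 is 12.
Elements before it: 36, 34, 33, 31, 28, 22, 14
Those larger than 12: 36, 34, 33, 31, 28, 22, 14

7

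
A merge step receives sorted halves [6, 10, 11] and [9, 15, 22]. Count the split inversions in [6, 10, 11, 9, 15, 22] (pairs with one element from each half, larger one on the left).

Take each right-half value and tally the left-half values above it:
r = 9: 10, 11 → 2
r = 15: none → 0
r = 22: none → 0
Cross-inversions: 2 + 0 + 0 = 2

2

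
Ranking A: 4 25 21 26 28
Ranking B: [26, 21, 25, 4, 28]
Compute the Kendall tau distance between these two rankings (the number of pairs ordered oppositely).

There are 6 discordant pairs.

Assign each item its position (1..5) in the first ordering, then rewrite the second ordering as that position sequence:
positions: 4→1, 25→2, 21→3, 26→4, 28→5
second ordering as positions: [4, 3, 2, 1, 5]
Discordant pairs = inversions in this position sequence.
4: 3, 2, 1 → 3
3: 2, 1 → 2
2: 1 → 1
1: 0
5: 0
Total: 3 + 2 + 1 + 0 + 0 = 6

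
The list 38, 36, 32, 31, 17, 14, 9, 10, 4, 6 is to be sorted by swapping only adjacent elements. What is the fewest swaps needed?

43

Minimum adjacent swaps = number of inversions (each swap of adjacent out-of-order elements removes one inversion and no swap can remove more).
Count inversions — for each element, later elements that are smaller:
38: 36, 32, 31, 17, 14, 9, 10, 4, 6 → 9
36: 32, 31, 17, 14, 9, 10, 4, 6 → 8
32: 31, 17, 14, 9, 10, 4, 6 → 7
31: 17, 14, 9, 10, 4, 6 → 6
17: 14, 9, 10, 4, 6 → 5
14: 9, 10, 4, 6 → 4
9: 4, 6 → 2
10: 4, 6 → 2
4: none → 0
6: none → 0
Total inversions: 9 + 8 + 7 + 6 + 5 + 4 + 2 + 2 + 0 + 0 = 43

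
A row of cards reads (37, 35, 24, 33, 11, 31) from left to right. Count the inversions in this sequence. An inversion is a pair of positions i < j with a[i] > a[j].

Out-of-order index pairs (1-indexed):
(1,2): 37 > 35
(1,3): 37 > 24
(1,4): 37 > 33
(1,5): 37 > 11
(1,6): 37 > 31
(2,3): 35 > 24
(2,4): 35 > 33
(2,5): 35 > 11
(2,6): 35 > 31
(3,5): 24 > 11
(4,5): 33 > 11
(4,6): 33 > 31
That's 12 pairs.

12 out-of-order pairs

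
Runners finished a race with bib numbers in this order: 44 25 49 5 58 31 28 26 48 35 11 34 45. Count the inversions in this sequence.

39

For each element, count later entries that are smaller:
44 → 25, 5, 31, 28, 26, 35, 11, 34 → 8
25 → 5, 11 → 2
49 → 5, 31, 28, 26, 48, 35, 11, 34, 45 → 9
5 → none → 0
58 → 31, 28, 26, 48, 35, 11, 34, 45 → 8
31 → 28, 26, 11 → 3
28 → 26, 11 → 2
26 → 11 → 1
48 → 35, 11, 34, 45 → 4
35 → 11, 34 → 2
11 → none → 0
34 → none → 0
45 → none → 0
Sum: 8 + 2 + 9 + 0 + 8 + 3 + 2 + 1 + 4 + 2 + 0 + 0 + 0 = 39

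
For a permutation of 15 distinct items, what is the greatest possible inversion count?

Inversions: 105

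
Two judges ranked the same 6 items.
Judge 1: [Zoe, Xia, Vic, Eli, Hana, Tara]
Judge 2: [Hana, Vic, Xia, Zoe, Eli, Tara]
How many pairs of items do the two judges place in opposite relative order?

Assign each item its position (1..6) in the first ordering, then rewrite the second ordering as that position sequence:
positions: Zoe→1, Xia→2, Vic→3, Eli→4, Hana→5, Tara→6
second ordering as positions: [5, 3, 2, 1, 4, 6]
Discordant pairs = inversions in this position sequence.
5: 3, 2, 1, 4 → 4
3: 2, 1 → 2
2: 1 → 1
1: 0
4: 0
6: 0
Total: 4 + 2 + 1 + 0 + 0 + 0 = 7

7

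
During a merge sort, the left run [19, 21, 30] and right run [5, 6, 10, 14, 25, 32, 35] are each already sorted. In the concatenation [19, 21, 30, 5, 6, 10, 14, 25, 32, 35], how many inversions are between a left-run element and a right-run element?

Count, for every r in R, how many entries of L exceed r:
r = 5: 19, 21, 30 → 3
r = 6: 19, 21, 30 → 3
r = 10: 19, 21, 30 → 3
r = 14: 19, 21, 30 → 3
r = 25: 30 → 1
r = 32: none → 0
r = 35: none → 0
Cross-inversions: 3 + 3 + 3 + 3 + 1 + 0 + 0 = 13

13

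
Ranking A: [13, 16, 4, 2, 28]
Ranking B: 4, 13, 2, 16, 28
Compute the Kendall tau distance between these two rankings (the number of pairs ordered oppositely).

3 discordant pairs

Assign each item its position (1..5) in the first ordering, then rewrite the second ordering as that position sequence:
positions: 13→1, 16→2, 4→3, 2→4, 28→5
second ordering as positions: [3, 1, 4, 2, 5]
Discordant pairs = inversions in this position sequence.
3: 1, 2 → 2
1: 0
4: 2 → 1
2: 0
5: 0
Total: 2 + 0 + 1 + 0 + 0 = 3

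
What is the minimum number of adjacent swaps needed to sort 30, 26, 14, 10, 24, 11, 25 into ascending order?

Minimum adjacent swaps = number of inversions (each swap of adjacent out-of-order elements removes one inversion and no swap can remove more).
Count inversions — for each element, later elements that are smaller:
30: 26, 14, 10, 24, 11, 25 → 6
26: 14, 10, 24, 11, 25 → 5
14: 10, 11 → 2
10: none → 0
24: 11 → 1
11: none → 0
25: none → 0
Total inversions: 6 + 5 + 2 + 0 + 1 + 0 + 0 = 14

14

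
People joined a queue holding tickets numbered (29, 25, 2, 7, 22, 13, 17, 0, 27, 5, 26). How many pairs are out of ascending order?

30 out-of-order pairs

For each element, count later entries that are smaller:
29 → 25, 2, 7, 22, 13, 17, 0, 27, 5, 26 → 10
25 → 2, 7, 22, 13, 17, 0, 5 → 7
2 → 0 → 1
7 → 0, 5 → 2
22 → 13, 17, 0, 5 → 4
13 → 0, 5 → 2
17 → 0, 5 → 2
0 → none → 0
27 → 5, 26 → 2
5 → none → 0
26 → none → 0
Sum: 10 + 7 + 1 + 2 + 4 + 2 + 2 + 0 + 2 + 0 + 0 = 30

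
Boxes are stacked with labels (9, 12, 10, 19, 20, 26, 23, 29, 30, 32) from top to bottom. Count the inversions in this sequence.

2 out-of-order pairs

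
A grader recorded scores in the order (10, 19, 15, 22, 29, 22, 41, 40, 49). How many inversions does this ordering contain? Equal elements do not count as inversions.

For each element, count later entries that are smaller:
10 → none → 0
19 → 15 → 1
15 → none → 0
22 → none → 0
29 → 22 → 1
22 → none → 0
41 → 40 → 1
40 → none → 0
49 → none → 0
Sum: 0 + 1 + 0 + 0 + 1 + 0 + 1 + 0 + 0 = 3

3 inversions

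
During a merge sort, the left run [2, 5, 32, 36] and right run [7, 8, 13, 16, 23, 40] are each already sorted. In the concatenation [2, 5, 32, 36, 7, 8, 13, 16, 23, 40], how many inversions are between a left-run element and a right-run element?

There are 10 cross-inversions.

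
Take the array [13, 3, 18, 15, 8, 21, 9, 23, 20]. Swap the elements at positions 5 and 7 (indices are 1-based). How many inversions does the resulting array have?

12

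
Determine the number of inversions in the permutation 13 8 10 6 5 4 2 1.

Count, for each position, how many later elements it exceeds:
13: 7
8: 5
10: 5
6: 4
5: 3
4: 2
2: 1
1: 0
Sum: 7 + 5 + 5 + 4 + 3 + 2 + 1 + 0 = 27

27 inversions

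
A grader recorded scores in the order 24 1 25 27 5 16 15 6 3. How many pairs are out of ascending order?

Inversions: 23

Sweep left to right; for each value list the smaller values that follow it:
24: 6
1: 0
25: 5
27: 5
5: 1
16: 3
15: 2
6: 1
3: 0
Sum: 6 + 0 + 5 + 5 + 1 + 3 + 2 + 1 + 0 = 23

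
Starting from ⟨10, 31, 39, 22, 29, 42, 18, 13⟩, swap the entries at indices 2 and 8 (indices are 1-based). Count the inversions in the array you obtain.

8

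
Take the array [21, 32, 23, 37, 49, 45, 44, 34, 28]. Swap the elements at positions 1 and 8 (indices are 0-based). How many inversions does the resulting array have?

13

Positions 1 and 8 hold 32 and 28; after swapping, the array is [21, 28, 23, 37, 49, 45, 44, 34, 32].
Sweep left to right; for each value list the smaller values that follow it:
21 → none → 0
28 → 23 → 1
23 → none → 0
37 → 34, 32 → 2
49 → 45, 44, 34, 32 → 4
45 → 44, 34, 32 → 3
44 → 34, 32 → 2
34 → 32 → 1
32 → none → 0
Sum: 0 + 1 + 0 + 2 + 4 + 3 + 2 + 1 + 0 = 13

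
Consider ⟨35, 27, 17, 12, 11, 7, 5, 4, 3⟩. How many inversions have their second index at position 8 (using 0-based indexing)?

8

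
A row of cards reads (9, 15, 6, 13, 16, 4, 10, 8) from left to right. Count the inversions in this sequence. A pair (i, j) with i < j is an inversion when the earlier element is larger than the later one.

For each element, count later entries that are smaller:
9 → 6, 4, 8 → 3
15 → 6, 13, 4, 10, 8 → 5
6 → 4 → 1
13 → 4, 10, 8 → 3
16 → 4, 10, 8 → 3
4 → none → 0
10 → 8 → 1
8 → none → 0
Sum: 3 + 5 + 1 + 3 + 3 + 0 + 1 + 0 = 16

16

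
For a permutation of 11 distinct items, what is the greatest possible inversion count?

A reversed (strictly descending) arrangement makes every pair an inversion, giving C(11, 2) inversions.
C(11, 2) = 11·10/2 = 55

55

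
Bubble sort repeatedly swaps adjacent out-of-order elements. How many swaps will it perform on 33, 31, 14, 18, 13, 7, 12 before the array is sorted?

Each adjacent swap fixes exactly one inversion, so the minimum swap count equals the number of inversions.
Count inversions — for each element, later elements that are smaller:
33: 31, 14, 18, 13, 7, 12 → 6
31: 14, 18, 13, 7, 12 → 5
14: 13, 7, 12 → 3
18: 13, 7, 12 → 3
13: 7, 12 → 2
7: none → 0
12: none → 0
Total inversions: 6 + 5 + 3 + 3 + 2 + 0 + 0 = 19

Adjacent swaps: 19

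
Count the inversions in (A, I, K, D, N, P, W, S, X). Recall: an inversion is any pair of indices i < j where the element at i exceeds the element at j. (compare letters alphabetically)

3

For each element, count later entries that are smaller:
A: 0
I: 1
K: 1
D: 0
N: 0
P: 0
W: 1
S: 0
X: 0
Sum: 0 + 1 + 1 + 0 + 0 + 0 + 1 + 0 + 0 = 3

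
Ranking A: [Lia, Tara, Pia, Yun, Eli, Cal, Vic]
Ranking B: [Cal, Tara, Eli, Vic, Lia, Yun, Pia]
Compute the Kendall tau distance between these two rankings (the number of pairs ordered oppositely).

13

Assign each item its position (1..7) in the first ordering, then rewrite the second ordering as that position sequence:
positions: Lia→1, Tara→2, Pia→3, Yun→4, Eli→5, Cal→6, Vic→7
second ordering as positions: [6, 2, 5, 7, 1, 4, 3]
Discordant pairs = inversions in this position sequence.
6: 2, 5, 1, 4, 3 → 5
2: 1 → 1
5: 1, 4, 3 → 3
7: 1, 4, 3 → 3
1: 0
4: 3 → 1
3: 0
Total: 5 + 1 + 3 + 3 + 0 + 1 + 0 = 13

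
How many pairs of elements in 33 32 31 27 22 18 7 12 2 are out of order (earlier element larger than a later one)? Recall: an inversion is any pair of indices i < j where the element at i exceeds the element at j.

Inversions: 35

For each element, count later entries that are smaller:
33 → 32, 31, 27, 22, 18, 7, 12, 2 → 8
32 → 31, 27, 22, 18, 7, 12, 2 → 7
31 → 27, 22, 18, 7, 12, 2 → 6
27 → 22, 18, 7, 12, 2 → 5
22 → 18, 7, 12, 2 → 4
18 → 7, 12, 2 → 3
7 → 2 → 1
12 → 2 → 1
2 → none → 0
Sum: 8 + 7 + 6 + 5 + 4 + 3 + 1 + 1 + 0 = 35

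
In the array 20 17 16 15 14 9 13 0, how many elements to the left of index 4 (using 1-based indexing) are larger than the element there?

The element at index 4 is 15.
Elements before it: 20, 17, 16
Those larger than 15: 20, 17, 16

3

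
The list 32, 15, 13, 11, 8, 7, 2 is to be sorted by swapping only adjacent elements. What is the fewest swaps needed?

Each adjacent swap fixes exactly one inversion, so the minimum swap count equals the number of inversions.
Count inversions — for each element, later elements that are smaller:
32: 15, 13, 11, 8, 7, 2 → 6
15: 13, 11, 8, 7, 2 → 5
13: 11, 8, 7, 2 → 4
11: 8, 7, 2 → 3
8: 7, 2 → 2
7: 2 → 1
2: none → 0
Total inversions: 6 + 5 + 4 + 3 + 2 + 1 + 0 = 21

21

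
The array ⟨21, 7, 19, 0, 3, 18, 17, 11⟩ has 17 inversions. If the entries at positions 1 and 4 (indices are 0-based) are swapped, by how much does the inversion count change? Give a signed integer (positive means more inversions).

Positions 1 and 4 hold 7 and 3; after swapping, the array is [21, 3, 19, 0, 7, 18, 17, 11].
Sweep left to right; for each value list the smaller values that follow it:
21 → 3, 19, 0, 7, 18, 17, 11 → 7
3 → 0 → 1
19 → 0, 7, 18, 17, 11 → 5
0 → none → 0
7 → none → 0
18 → 17, 11 → 2
17 → 11 → 1
11 → none → 0
Sum: 7 + 1 + 5 + 0 + 0 + 2 + 1 + 0 = 16
Change: 16 − 17 = -1

-1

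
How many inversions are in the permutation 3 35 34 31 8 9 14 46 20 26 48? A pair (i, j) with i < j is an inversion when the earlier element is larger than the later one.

Element-by-element contributions:
3: 0
35: 7
34: 6
31: 5
8: 0
9: 0
14: 0
46: 2
20: 0
26: 0
48: 0
Sum: 0 + 7 + 6 + 5 + 0 + 0 + 0 + 2 + 0 + 0 + 0 = 20

20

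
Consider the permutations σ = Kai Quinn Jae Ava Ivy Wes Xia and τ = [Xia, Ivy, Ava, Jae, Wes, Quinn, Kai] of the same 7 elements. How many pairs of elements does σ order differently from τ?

18

Assign each item its position (1..7) in the first ordering, then rewrite the second ordering as that position sequence:
positions: Kai→1, Quinn→2, Jae→3, Ava→4, Ivy→5, Wes→6, Xia→7
second ordering as positions: [7, 5, 4, 3, 6, 2, 1]
Discordant pairs = inversions in this position sequence.
7: 5, 4, 3, 6, 2, 1 → 6
5: 4, 3, 2, 1 → 4
4: 3, 2, 1 → 3
3: 2, 1 → 2
6: 2, 1 → 2
2: 1 → 1
1: 0
Total: 6 + 4 + 3 + 2 + 2 + 1 + 0 = 18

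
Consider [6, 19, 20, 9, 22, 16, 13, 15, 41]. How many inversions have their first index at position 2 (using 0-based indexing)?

The element at index 2 is 20.
Elements after it: 9, 22, 16, 13, 15, 41
Those smaller than 20: 9, 16, 13, 15

4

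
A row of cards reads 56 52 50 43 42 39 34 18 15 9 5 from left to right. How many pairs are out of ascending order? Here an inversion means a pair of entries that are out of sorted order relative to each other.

55

Count, for each position, how many later elements it exceeds:
56: 10
52: 9
50: 8
43: 7
42: 6
39: 5
34: 4
18: 3
15: 2
9: 1
5: 0
Sum: 10 + 9 + 8 + 7 + 6 + 5 + 4 + 3 + 2 + 1 + 0 = 55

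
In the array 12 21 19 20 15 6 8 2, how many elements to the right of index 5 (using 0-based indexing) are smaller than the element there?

1

The element at index 5 is 6.
Elements after it: 8, 2
Those smaller than 6: 2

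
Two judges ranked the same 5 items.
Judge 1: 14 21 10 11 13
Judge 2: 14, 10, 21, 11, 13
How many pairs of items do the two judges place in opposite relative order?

Discordant pairs: 1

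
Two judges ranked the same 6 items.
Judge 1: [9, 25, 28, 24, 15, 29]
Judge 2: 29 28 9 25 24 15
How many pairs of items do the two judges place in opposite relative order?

Assign each item its position (1..6) in the first ordering, then rewrite the second ordering as that position sequence:
positions: 9→1, 25→2, 28→3, 24→4, 15→5, 29→6
second ordering as positions: [6, 3, 1, 2, 4, 5]
Discordant pairs = inversions in this position sequence.
6: 3, 1, 2, 4, 5 → 5
3: 1, 2 → 2
1: 0
2: 0
4: 0
5: 0
Total: 5 + 2 + 0 + 0 + 0 + 0 = 7

7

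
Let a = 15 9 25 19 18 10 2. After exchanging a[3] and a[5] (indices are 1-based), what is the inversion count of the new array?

11

Positions 3 and 5 hold 25 and 18; after swapping, the array is [15, 9, 18, 19, 25, 10, 2].
For each element, count later entries that are smaller:
15 → 9, 10, 2 → 3
9 → 2 → 1
18 → 10, 2 → 2
19 → 10, 2 → 2
25 → 10, 2 → 2
10 → 2 → 1
2 → none → 0
Sum: 3 + 1 + 2 + 2 + 2 + 1 + 0 = 11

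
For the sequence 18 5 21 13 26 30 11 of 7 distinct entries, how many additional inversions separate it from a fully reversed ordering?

13

Maximum inversions for 7 distinct elements is C(7, 2) = 7·6/2 = 21.
Current inversions — for each element, count later smaller elements:
18: 3
5: 0
21: 2
13: 1
26: 1
30: 1
11: 0
Current total: 3 + 0 + 2 + 1 + 1 + 1 + 0 = 8
Shortfall: 21 − 8 = 13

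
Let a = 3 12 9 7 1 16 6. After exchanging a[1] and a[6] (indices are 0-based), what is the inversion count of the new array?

6 inversions

Positions 1 and 6 hold 12 and 6; after swapping, the array is [3, 6, 9, 7, 1, 16, 12].
For each element, count later entries that are smaller:
3: 1
6: 1
9: 2
7: 1
1: 0
16: 1
12: 0
Sum: 1 + 1 + 2 + 1 + 0 + 1 + 0 = 6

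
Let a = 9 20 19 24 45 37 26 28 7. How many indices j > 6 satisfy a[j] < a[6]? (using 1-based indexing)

The element at index 6 is 37.
Elements after it: 26, 28, 7
Those smaller than 37: 26, 28, 7

3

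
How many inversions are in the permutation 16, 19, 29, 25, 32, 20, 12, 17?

15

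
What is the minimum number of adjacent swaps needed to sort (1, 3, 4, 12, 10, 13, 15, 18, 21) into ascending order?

1

Each adjacent swap fixes exactly one inversion, so the minimum swap count equals the number of inversions.
Count inversions — for each element, later elements that are smaller:
1: none → 0
3: none → 0
4: none → 0
12: 10 → 1
10: none → 0
13: none → 0
15: none → 0
18: none → 0
21: none → 0
Total inversions: 0 + 0 + 0 + 1 + 0 + 0 + 0 + 0 + 0 = 1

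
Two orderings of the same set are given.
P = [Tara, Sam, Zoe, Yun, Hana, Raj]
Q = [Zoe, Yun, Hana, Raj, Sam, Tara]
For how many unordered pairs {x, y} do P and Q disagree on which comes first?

9 disagreeing pairs

Assign each item its position (1..6) in the first ordering, then rewrite the second ordering as that position sequence:
positions: Tara→1, Sam→2, Zoe→3, Yun→4, Hana→5, Raj→6
second ordering as positions: [3, 4, 5, 6, 2, 1]
Discordant pairs = inversions in this position sequence.
3: 2, 1 → 2
4: 2, 1 → 2
5: 2, 1 → 2
6: 2, 1 → 2
2: 1 → 1
1: 0
Total: 2 + 2 + 2 + 2 + 1 + 0 = 9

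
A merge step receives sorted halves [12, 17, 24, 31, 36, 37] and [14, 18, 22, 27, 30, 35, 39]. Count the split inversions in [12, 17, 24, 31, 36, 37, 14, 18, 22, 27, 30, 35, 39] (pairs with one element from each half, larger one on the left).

For each element r of the right run, count left-run elements greater than r:
r = 14: 17, 24, 31, 36, 37 → 5
r = 18: 24, 31, 36, 37 → 4
r = 22: 24, 31, 36, 37 → 4
r = 27: 31, 36, 37 → 3
r = 30: 31, 36, 37 → 3
r = 35: 36, 37 → 2
r = 39: none → 0
Cross-inversions: 5 + 4 + 4 + 3 + 3 + 2 + 0 = 21

21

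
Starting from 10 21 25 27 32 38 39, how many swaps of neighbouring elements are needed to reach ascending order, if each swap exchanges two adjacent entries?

Swaps: 0

The minimum number of adjacent swaps to sort an array equals its inversion count, since every such swap removes exactly one inversion.
Count inversions — for each element, later elements that are smaller:
10: none → 0
21: none → 0
25: none → 0
27: none → 0
32: none → 0
38: none → 0
39: none → 0
Total inversions: 0 + 0 + 0 + 0 + 0 + 0 + 0 = 0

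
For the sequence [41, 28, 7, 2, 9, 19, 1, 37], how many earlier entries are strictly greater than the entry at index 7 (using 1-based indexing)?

6

The element at index 7 is 1.
Elements before it: 41, 28, 7, 2, 9, 19
Those larger than 1: 41, 28, 7, 2, 9, 19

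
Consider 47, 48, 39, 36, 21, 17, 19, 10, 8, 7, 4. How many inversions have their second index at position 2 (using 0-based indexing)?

The element at index 2 is 39.
Elements before it: 47, 48
Those larger than 39: 47, 48

2 such elements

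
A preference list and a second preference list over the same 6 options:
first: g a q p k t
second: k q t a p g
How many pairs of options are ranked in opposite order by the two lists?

Assign each item its position (1..6) in the first ordering, then rewrite the second ordering as that position sequence:
positions: g→1, a→2, q→3, p→4, k→5, t→6
second ordering as positions: [5, 3, 6, 2, 4, 1]
Discordant pairs = inversions in this position sequence.
5: 3, 2, 4, 1 → 4
3: 2, 1 → 2
6: 2, 4, 1 → 3
2: 1 → 1
4: 1 → 1
1: 0
Total: 4 + 2 + 3 + 1 + 1 + 0 = 11

Pairs: 11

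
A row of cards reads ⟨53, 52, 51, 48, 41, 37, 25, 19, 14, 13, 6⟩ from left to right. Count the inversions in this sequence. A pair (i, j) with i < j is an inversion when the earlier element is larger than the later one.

Element-by-element contributions:
53 → 52, 51, 48, 41, 37, 25, 19, 14, 13, 6 → 10
52 → 51, 48, 41, 37, 25, 19, 14, 13, 6 → 9
51 → 48, 41, 37, 25, 19, 14, 13, 6 → 8
48 → 41, 37, 25, 19, 14, 13, 6 → 7
41 → 37, 25, 19, 14, 13, 6 → 6
37 → 25, 19, 14, 13, 6 → 5
25 → 19, 14, 13, 6 → 4
19 → 14, 13, 6 → 3
14 → 13, 6 → 2
13 → 6 → 1
6 → none → 0
Sum: 10 + 9 + 8 + 7 + 6 + 5 + 4 + 3 + 2 + 1 + 0 = 55

55 inversions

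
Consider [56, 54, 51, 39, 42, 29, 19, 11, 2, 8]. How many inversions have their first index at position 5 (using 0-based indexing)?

The element at index 5 is 29.
Elements after it: 19, 11, 2, 8
Those smaller than 29: 19, 11, 2, 8

4 such elements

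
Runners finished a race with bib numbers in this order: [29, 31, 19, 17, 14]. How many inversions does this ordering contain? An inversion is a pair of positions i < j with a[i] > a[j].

There are 9 inversions.

Inversion pairs (indices are 0-based):
(0,2): 29 > 19
(0,3): 29 > 17
(0,4): 29 > 14
(1,2): 31 > 19
(1,3): 31 > 17
(1,4): 31 > 14
(2,3): 19 > 17
(2,4): 19 > 14
(3,4): 17 > 14
That's 9 pairs.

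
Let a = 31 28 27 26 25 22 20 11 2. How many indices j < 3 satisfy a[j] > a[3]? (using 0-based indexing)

3

The element at index 3 is 26.
Elements before it: 31, 28, 27
Those larger than 26: 31, 28, 27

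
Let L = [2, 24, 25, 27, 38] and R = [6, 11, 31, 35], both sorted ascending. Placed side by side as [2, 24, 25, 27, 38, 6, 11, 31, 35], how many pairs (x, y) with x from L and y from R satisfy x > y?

Take each right-half value and tally the left-half values above it:
r = 6: 24, 25, 27, 38 → 4
r = 11: 24, 25, 27, 38 → 4
r = 31: 38 → 1
r = 35: 38 → 1
Cross-inversions: 4 + 4 + 1 + 1 = 10

10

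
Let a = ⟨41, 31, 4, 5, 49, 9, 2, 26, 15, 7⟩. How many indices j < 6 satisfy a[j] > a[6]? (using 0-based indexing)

6

The element at index 6 is 2.
Elements before it: 41, 31, 4, 5, 49, 9
Those larger than 2: 41, 31, 4, 5, 49, 9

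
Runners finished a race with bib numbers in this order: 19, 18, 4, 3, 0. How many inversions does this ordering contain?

10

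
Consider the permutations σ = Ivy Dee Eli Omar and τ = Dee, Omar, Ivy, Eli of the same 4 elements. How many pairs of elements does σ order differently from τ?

3 discordant pairs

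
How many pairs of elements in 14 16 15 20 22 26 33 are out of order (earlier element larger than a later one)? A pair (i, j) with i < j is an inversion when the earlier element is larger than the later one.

Out-of-order index pairs (1-indexed):
(2,3): 16 > 15
That's 1 pair.

1 out-of-order pair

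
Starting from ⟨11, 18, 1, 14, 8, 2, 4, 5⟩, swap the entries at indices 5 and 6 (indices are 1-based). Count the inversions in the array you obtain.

17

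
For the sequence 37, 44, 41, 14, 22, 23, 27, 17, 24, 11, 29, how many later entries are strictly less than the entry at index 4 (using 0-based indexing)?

2

The element at index 4 is 22.
Elements after it: 23, 27, 17, 24, 11, 29
Those smaller than 22: 17, 11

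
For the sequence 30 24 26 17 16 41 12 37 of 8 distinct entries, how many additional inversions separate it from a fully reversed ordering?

12

Maximum inversions for 8 distinct elements is C(8, 2) = 8·7/2 = 28.
Current inversions — for each element, count later smaller elements:
30: 5
24: 3
26: 3
17: 2
16: 1
41: 2
12: 0
37: 0
Current total: 5 + 3 + 3 + 2 + 1 + 2 + 0 + 0 = 16
Shortfall: 28 − 16 = 12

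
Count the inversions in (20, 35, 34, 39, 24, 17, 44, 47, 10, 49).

17 out-of-order pairs

Count, for each position, how many later elements it exceeds:
20 → 17, 10 → 2
35 → 34, 24, 17, 10 → 4
34 → 24, 17, 10 → 3
39 → 24, 17, 10 → 3
24 → 17, 10 → 2
17 → 10 → 1
44 → 10 → 1
47 → 10 → 1
10 → none → 0
49 → none → 0
Sum: 2 + 4 + 3 + 3 + 2 + 1 + 1 + 1 + 0 + 0 = 17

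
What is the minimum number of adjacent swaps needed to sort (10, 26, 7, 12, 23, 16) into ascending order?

There are 6 adjacent swaps.

Each adjacent swap fixes exactly one inversion, so the minimum swap count equals the number of inversions.
Count inversions — for each element, later elements that are smaller:
10: 7 → 1
26: 7, 12, 23, 16 → 4
7: none → 0
12: none → 0
23: 16 → 1
16: none → 0
Total inversions: 1 + 4 + 0 + 0 + 1 + 0 = 6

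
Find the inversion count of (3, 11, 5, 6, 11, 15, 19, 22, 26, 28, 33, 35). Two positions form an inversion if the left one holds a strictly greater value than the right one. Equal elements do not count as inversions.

There are 2 inversions.

For each element, count later entries that are smaller:
3 → none → 0
11 → 5, 6 → 2
5 → none → 0
6 → none → 0
11 → none → 0
15 → none → 0
19 → none → 0
22 → none → 0
26 → none → 0
28 → none → 0
33 → none → 0
35 → none → 0
Sum: 0 + 2 + 0 + 0 + 0 + 0 + 0 + 0 + 0 + 0 + 0 + 0 = 2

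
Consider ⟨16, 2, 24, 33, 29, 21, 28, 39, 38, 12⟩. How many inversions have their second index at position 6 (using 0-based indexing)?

The element at index 6 is 28.
Elements before it: 16, 2, 24, 33, 29, 21
Those larger than 28: 33, 29

2 such elements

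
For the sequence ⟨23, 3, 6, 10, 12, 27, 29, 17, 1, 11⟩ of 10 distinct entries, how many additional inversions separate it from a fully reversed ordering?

25

Maximum inversions for 10 distinct elements is C(10, 2) = 10·9/2 = 45.
Current inversions — for each element, count later smaller elements:
23: 7
3: 1
6: 1
10: 1
12: 2
27: 3
29: 3
17: 2
1: 0
11: 0
Current total: 7 + 1 + 1 + 1 + 2 + 3 + 3 + 2 + 0 + 0 = 20
Shortfall: 45 − 20 = 25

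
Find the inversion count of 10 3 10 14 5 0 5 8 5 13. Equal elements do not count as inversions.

20 inversions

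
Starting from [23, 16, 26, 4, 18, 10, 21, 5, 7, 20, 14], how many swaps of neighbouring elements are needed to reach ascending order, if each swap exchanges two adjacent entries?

33 swaps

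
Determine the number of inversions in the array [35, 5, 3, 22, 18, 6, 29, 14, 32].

Count, for each position, how many later elements it exceeds:
35: 8
5: 1
3: 0
22: 3
18: 2
6: 0
29: 1
14: 0
32: 0
Sum: 8 + 1 + 0 + 3 + 2 + 0 + 1 + 0 + 0 = 15

15 out-of-order pairs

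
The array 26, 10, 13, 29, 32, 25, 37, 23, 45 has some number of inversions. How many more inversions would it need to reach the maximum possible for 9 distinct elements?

26 inversions short

Maximum inversions for 9 distinct elements is C(9, 2) = 9·8/2 = 36.
Current inversions — for each element, count later smaller elements:
26: 4
10: 0
13: 0
29: 2
32: 2
25: 1
37: 1
23: 0
45: 0
Current total: 4 + 0 + 0 + 2 + 2 + 1 + 1 + 0 + 0 = 10
Shortfall: 36 − 10 = 26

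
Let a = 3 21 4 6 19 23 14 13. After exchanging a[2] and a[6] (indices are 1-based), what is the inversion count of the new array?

Positions 2 and 6 hold 21 and 23; after swapping, the array is [3, 23, 4, 6, 19, 21, 14, 13].
Count, for each position, how many later elements it exceeds:
3: 0
23: 6
4: 0
6: 0
19: 2
21: 2
14: 1
13: 0
Sum: 0 + 6 + 0 + 0 + 2 + 2 + 1 + 0 = 11

11 inversions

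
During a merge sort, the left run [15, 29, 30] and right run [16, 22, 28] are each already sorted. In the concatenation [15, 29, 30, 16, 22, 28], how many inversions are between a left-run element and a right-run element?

Cross-inversions: 6

Count, for every r in R, how many entries of L exceed r:
r = 16: 29, 30 → 2
r = 22: 29, 30 → 2
r = 28: 29, 30 → 2
Cross-inversions: 2 + 2 + 2 = 6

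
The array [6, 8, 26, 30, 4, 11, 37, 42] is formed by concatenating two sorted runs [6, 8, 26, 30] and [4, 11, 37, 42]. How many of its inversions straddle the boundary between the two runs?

6 cross-inversions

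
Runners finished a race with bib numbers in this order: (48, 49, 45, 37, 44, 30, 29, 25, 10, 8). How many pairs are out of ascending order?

43

Sweep left to right; for each value list the smaller values that follow it:
48 → 45, 37, 44, 30, 29, 25, 10, 8 → 8
49 → 45, 37, 44, 30, 29, 25, 10, 8 → 8
45 → 37, 44, 30, 29, 25, 10, 8 → 7
37 → 30, 29, 25, 10, 8 → 5
44 → 30, 29, 25, 10, 8 → 5
30 → 29, 25, 10, 8 → 4
29 → 25, 10, 8 → 3
25 → 10, 8 → 2
10 → 8 → 1
8 → none → 0
Sum: 8 + 8 + 7 + 5 + 5 + 4 + 3 + 2 + 1 + 0 = 43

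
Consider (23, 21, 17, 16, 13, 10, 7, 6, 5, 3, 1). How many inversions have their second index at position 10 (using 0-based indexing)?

10

The element at index 10 is 1.
Elements before it: 23, 21, 17, 16, 13, 10, 7, 6, 5, 3
Those larger than 1: 23, 21, 17, 16, 13, 10, 7, 6, 5, 3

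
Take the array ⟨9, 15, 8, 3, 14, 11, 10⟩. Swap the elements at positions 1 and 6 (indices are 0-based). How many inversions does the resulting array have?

6

Positions 1 and 6 hold 15 and 10; after swapping, the array is [9, 10, 8, 3, 14, 11, 15].
Count, for each position, how many later elements it exceeds:
9 → 8, 3 → 2
10 → 8, 3 → 2
8 → 3 → 1
3 → none → 0
14 → 11 → 1
11 → none → 0
15 → none → 0
Sum: 2 + 2 + 1 + 0 + 1 + 0 + 0 = 6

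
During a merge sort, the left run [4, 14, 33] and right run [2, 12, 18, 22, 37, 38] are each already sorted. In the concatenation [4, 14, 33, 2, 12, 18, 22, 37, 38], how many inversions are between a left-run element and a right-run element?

7

Count, for every r in R, how many entries of L exceed r:
r = 2: 4, 14, 33 → 3
r = 12: 14, 33 → 2
r = 18: 33 → 1
r = 22: 33 → 1
r = 37: none → 0
r = 38: none → 0
Cross-inversions: 3 + 2 + 1 + 1 + 0 + 0 = 7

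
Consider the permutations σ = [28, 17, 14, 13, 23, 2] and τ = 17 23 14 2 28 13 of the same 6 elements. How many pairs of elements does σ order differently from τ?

7

Assign each item its position (1..6) in the first ordering, then rewrite the second ordering as that position sequence:
positions: 28→1, 17→2, 14→3, 13→4, 23→5, 2→6
second ordering as positions: [2, 5, 3, 6, 1, 4]
Discordant pairs = inversions in this position sequence.
2: 1 → 1
5: 3, 1, 4 → 3
3: 1 → 1
6: 1, 4 → 2
1: 0
4: 0
Total: 1 + 3 + 1 + 2 + 0 + 0 = 7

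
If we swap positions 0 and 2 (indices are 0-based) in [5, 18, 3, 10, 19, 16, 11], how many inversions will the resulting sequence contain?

Positions 0 and 2 hold 5 and 3; after swapping, the array is [3, 18, 5, 10, 19, 16, 11].
Count, for each position, how many later elements it exceeds:
3 → none → 0
18 → 5, 10, 16, 11 → 4
5 → none → 0
10 → none → 0
19 → 16, 11 → 2
16 → 11 → 1
11 → none → 0
Sum: 0 + 4 + 0 + 0 + 2 + 1 + 0 = 7

7 inversions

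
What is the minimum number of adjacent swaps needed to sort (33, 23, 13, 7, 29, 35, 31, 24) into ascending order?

There are 13 swaps.

The minimum number of adjacent swaps to sort an array equals its inversion count, since every such swap removes exactly one inversion.
Count inversions — for each element, later elements that are smaller:
33: 23, 13, 7, 29, 31, 24 → 6
23: 13, 7 → 2
13: 7 → 1
7: none → 0
29: 24 → 1
35: 31, 24 → 2
31: 24 → 1
24: none → 0
Total inversions: 6 + 2 + 1 + 0 + 1 + 2 + 1 + 0 = 13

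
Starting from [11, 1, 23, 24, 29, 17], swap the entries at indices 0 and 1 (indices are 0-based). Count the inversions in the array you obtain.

3 inversions

Positions 0 and 1 hold 11 and 1; after swapping, the array is [1, 11, 23, 24, 29, 17].
Count, for each position, how many later elements it exceeds:
1: 0
11: 0
23: 1
24: 1
29: 1
17: 0
Sum: 0 + 0 + 1 + 1 + 1 + 0 = 3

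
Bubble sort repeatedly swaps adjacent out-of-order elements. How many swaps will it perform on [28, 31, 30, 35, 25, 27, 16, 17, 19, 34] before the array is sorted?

Swaps: 28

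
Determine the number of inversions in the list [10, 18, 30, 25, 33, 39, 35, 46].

2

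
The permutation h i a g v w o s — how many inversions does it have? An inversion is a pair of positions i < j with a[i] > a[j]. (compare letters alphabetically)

Sweep left to right; for each value list the smaller values that follow it:
h → a, g → 2
i → a, g → 2
a → none → 0
g → none → 0
v → o, s → 2
w → o, s → 2
o → none → 0
s → none → 0
Sum: 2 + 2 + 0 + 0 + 2 + 2 + 0 + 0 = 8

8 out-of-order pairs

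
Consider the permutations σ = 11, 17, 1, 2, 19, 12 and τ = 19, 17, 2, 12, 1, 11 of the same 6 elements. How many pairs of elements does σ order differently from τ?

Assign each item its position (1..6) in the first ordering, then rewrite the second ordering as that position sequence:
positions: 11→1, 17→2, 1→3, 2→4, 19→5, 12→6
second ordering as positions: [5, 2, 4, 6, 3, 1]
Discordant pairs = inversions in this position sequence.
5: 2, 4, 3, 1 → 4
2: 1 → 1
4: 3, 1 → 2
6: 3, 1 → 2
3: 1 → 1
1: 0
Total: 4 + 1 + 2 + 2 + 1 + 0 = 10

There are 10 discordant pairs.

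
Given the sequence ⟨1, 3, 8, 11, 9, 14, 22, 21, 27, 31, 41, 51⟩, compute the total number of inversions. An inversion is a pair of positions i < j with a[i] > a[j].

2

For each element, count later entries that are smaller:
1 → none → 0
3 → none → 0
8 → none → 0
11 → 9 → 1
9 → none → 0
14 → none → 0
22 → 21 → 1
21 → none → 0
27 → none → 0
31 → none → 0
41 → none → 0
51 → none → 0
Sum: 0 + 0 + 0 + 1 + 0 + 0 + 1 + 0 + 0 + 0 + 0 + 0 = 2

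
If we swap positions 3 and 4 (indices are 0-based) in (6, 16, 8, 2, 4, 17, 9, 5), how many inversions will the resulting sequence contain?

15

Positions 3 and 4 hold 2 and 4; after swapping, the array is [6, 16, 8, 4, 2, 17, 9, 5].
Element-by-element contributions:
6: 3
16: 5
8: 3
4: 1
2: 0
17: 2
9: 1
5: 0
Sum: 3 + 5 + 3 + 1 + 0 + 2 + 1 + 0 = 15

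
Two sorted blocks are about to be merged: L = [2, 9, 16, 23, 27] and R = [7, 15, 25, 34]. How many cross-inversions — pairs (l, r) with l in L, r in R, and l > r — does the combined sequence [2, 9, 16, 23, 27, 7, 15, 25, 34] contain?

8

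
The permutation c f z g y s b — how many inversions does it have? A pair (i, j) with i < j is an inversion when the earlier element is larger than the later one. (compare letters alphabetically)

Inversion pairs (indices are 0-based):
(0,6): c > b
(1,6): f > b
(2,3): z > g
(2,4): z > y
(2,5): z > s
(2,6): z > b
(3,6): g > b
(4,5): y > s
(4,6): y > b
(5,6): s > b
That's 10 pairs.

10 inversions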